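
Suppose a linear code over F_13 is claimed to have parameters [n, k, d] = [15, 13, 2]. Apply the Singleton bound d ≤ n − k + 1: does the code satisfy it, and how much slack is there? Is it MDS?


Singleton RHS = n − k + 1 = 3, slack = 1, bound satisfied, not MDS.

Singleton bound: d ≤ n − k + 1.
Here n = 15, k = 13, so n − k + 1 = 3.
Given d = 2, check d ≤ 3: YES.
Slack = (n − k + 1) − d = 1.
The code is NOT MDS (slack = 1 > 0).
Description: the claimed parameters are [15, 13, 2]_13; such a code would be non-MDS.


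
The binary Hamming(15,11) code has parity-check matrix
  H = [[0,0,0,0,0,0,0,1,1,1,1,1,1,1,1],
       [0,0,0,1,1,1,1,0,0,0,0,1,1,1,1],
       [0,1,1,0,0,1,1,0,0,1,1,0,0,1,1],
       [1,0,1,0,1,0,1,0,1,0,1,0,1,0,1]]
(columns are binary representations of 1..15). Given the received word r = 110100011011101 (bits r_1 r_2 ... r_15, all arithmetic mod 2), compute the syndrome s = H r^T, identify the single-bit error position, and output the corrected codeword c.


s = (0, 0, 1, 1)^T, error position = 3, corrected codeword c = 111100011011101

Compute s = H r^T mod 2 one row at a time:
  s_1 = 1 + 1 + 0 + 1 + 1 + 1 + 0 + 1 = 6 ≡ 0 (mod 2).
  s_2 = 1 + 0 + 0 + 0 + 1 + 1 + 0 + 1 = 4 ≡ 0 (mod 2).
  s_3 = 1 + 0 + 0 + 0 + 0 + 1 + 0 + 1 = 3 ≡ 1 (mod 2).
  s_4 = 1 + 0 + 0 + 0 + 1 + 1 + 1 + 1 = 5 ≡ 1 (mod 2).
s = (0, 0, 1, 1)^T — this equals column 3 of H (binary 0011), so error is at position 3.
Correct: flip bit 3 of r = 110100011011101 to get c = 111100011011101.


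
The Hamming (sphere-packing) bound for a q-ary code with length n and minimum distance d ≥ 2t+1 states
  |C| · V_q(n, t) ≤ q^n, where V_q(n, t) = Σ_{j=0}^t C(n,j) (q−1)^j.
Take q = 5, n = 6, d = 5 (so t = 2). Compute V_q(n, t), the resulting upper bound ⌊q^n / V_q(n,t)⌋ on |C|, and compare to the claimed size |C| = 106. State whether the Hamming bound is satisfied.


V_q(n, t) = 265, q^n = 15625, Hamming bound = 58, |C| = 106 > bound (violated).

Step 1: Compute V_q(n, t) = Σ_{j=0}^2 C(n, j) (q−1)^j.
  j = 0: C(6,0)·(4)^0 = 1·1 = 1.
  j = 1: C(6,1)·(4)^1 = 6·4 = 24.
  j = 2: C(6,2)·(4)^2 = 15·16 = 240.
  V_q(n, t) = 1 + 24 + 240 = 265.
Step 2: q^n = 5^6 = 15625.
Step 3: Hamming bound ⌊q^n / V_q(n,t)⌋ = ⌊15625/265⌋ = 58.
Step 4: Compare |C| = 106 to 58: violated.
The claimed |C| lies above the Hamming bound, so no 5-ary code of length 6 with d ≥ 5 can have 106 codewords.


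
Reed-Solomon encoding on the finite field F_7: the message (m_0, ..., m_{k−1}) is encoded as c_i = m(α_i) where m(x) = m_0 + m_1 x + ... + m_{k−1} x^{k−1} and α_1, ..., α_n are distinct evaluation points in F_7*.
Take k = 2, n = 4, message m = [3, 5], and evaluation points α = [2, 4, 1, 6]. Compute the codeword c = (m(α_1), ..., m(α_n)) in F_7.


c = [6, 2, 1, 5]

Message polynomial: m(x) = 3 + 5·x (mod 7).
For each evaluation point α_i, compute m(α_i) mod 7:
  α_1 = 2: Horner steps 5 → 6, so m(2) = 6.
  α_2 = 4: Horner steps 5 → 2, so m(4) = 2.
  α_3 = 1: Horner steps 5 → 1, so m(1) = 1.
  α_4 = 6: Horner steps 5 → 5, so m(6) = 5.
Codeword c = [6, 2, 1, 5] ∈ F_7^4.


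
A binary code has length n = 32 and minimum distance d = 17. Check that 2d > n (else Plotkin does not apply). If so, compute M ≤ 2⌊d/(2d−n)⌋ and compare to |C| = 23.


Plotkin bound M ≤ 16; given |C| = 23 > bound (violated).

Check applicability: 2d = 34, n = 32.
2d − n = 2 > 0, so Plotkin applies.
Compute d/(2d−n) = 17/2 ≈ 8.5000.
⌊d/(2d−n)⌋ = 8.
Plotkin bound: M ≤ 2·8 = 16.
Given |C| = 23, check: VIOLATED.
This |C| is above the Plotkin bound, so no binary code with n = 32, d = 17 and 23 codewords exists.


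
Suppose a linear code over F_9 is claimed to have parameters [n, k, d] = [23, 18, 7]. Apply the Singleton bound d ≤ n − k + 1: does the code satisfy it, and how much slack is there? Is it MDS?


Singleton RHS = n − k + 1 = 6, slack = -1, bound violated (no such code; not MDS).

Singleton bound: d ≤ n − k + 1.
Here n = 23, k = 18, so n − k + 1 = 6.
Given d = 7, check d ≤ 6: NO.
Slack = (n − k + 1) − d = -1.
The slack is negative: d = 7 exceeds n − k + 1 = 6 by 1, so the Singleton bound is violated and no linear [23, 18, 7]_9 code can exist. In particular it is not MDS (MDS requires d = n − k + 1 exactly).
Description: the claimed parameters are [23, 18, 7]_9; such a code would be impossible (violates the Singleton bound).


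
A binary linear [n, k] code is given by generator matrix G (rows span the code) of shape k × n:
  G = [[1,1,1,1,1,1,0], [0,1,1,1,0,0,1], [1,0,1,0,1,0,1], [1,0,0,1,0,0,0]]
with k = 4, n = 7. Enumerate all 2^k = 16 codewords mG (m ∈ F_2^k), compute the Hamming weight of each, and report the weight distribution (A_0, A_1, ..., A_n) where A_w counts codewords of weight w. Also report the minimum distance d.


Weight distribution: A_0 = 1, A_2 = 3, A_4 = 11, A_6 = 1. Minimum distance d = 2.

Enumerate all 2^4 = 16 messages m ∈ F_2^4.
For each, compute codeword c = mG in F_2^7, then tally its weight.
  m = 0000 → c = 0000000, weight = 0.
  m = 1000 → c = 1111110, weight = 6.
  m = 0100 → c = 0111001, weight = 4.
  m = 1100 → c = 1000111, weight = 4.
  m = 0010 → c = 1010101, weight = 4.
  m = 1010 → c = 0101011, weight = 4.
  m = 0110 → c = 1101100, weight = 4.
  m = 1110 → c = 0010010, weight = 2.
  m = 0001 → c = 1001000, weight = 2.
  m = 1001 → c = 0110110, weight = 4.
  m = 0101 → c = 1110001, weight = 4.
  m = 1101 → c = 0001111, weight = 4.
  m = 0011 → c = 0011101, weight = 4.
  m = 1011 → c = 1100011, weight = 4.
  m = 0111 → c = 0100100, weight = 2.
  m = 1111 → c = 1011010, weight = 4.
Tally weights:
  weight 0: 1 codewords.
  weight 2: 3 codewords.
  weight 4: 11 codewords.
  weight 6: 1 codewords.
Minimum distance d = smallest w > 0 with A_w > 0 = 2.
Sanity: Σ A_w = 16 = 2^4 = 16 ✓.


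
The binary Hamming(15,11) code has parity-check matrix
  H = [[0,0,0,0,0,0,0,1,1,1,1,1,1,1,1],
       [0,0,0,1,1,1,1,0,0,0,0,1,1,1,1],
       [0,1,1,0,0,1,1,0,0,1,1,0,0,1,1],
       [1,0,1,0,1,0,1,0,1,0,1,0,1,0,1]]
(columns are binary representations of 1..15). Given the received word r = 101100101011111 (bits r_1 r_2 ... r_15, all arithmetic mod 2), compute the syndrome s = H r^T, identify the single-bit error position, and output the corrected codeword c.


s = (0, 0, 1, 1)^T, error position = 3, corrected codeword c = 100100101011111

Compute s = H r^T mod 2 one row at a time:
  s_1 = 0 + 1 + 0 + 1 + 1 + 1 + 1 + 1 = 6 ≡ 0 (mod 2).
  s_2 = 1 + 0 + 0 + 1 + 1 + 1 + 1 + 1 = 6 ≡ 0 (mod 2).
  s_3 = 0 + 1 + 0 + 1 + 0 + 1 + 1 + 1 = 5 ≡ 1 (mod 2).
  s_4 = 1 + 1 + 0 + 1 + 1 + 1 + 1 + 1 = 7 ≡ 1 (mod 2).
s = (0, 0, 1, 1)^T — this equals column 3 of H (binary 0011), so error is at position 3.
Correct: flip bit 3 of r = 101100101011111 to get c = 100100101011111.


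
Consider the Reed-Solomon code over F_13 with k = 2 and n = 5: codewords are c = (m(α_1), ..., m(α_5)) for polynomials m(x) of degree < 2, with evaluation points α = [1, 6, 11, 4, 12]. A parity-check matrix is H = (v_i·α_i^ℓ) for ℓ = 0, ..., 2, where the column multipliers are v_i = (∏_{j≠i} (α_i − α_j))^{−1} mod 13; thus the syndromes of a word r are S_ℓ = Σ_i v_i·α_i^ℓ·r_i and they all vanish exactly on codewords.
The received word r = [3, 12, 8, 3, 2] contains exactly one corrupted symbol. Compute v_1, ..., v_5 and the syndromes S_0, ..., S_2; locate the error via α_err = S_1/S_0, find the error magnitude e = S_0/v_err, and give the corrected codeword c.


S = (9, 10, 1), error at position 4, error magnitude e = 5, c = [3, 12, 8, 11, 2].

Step 1: column multipliers v_i = (∏_{j≠i}(α_i − α_j))^{−1} mod 13.
  i = 1 (α = 1): (1−6)(1−11)(1−4)(1−12) = (−5)·(−10)·(−3)·(−11) = 1650 ≡ 12, so v_1 = 12^{−1} = 12 (mod 13).
  i = 2 (α = 6): (6−1)(6−11)(6−4)(6−12) = 5·(−5)·2·(−6) = 300 ≡ 1, so v_2 = 1^{−1} = 1 (mod 13).
  i = 3 (α = 11): (11−1)(11−6)(11−4)(11−12) = 10·5·7·(−1) = −350 ≡ 1, so v_3 = 1^{−1} = 1 (mod 13).
  i = 4 (α = 4): (4−1)(4−6)(4−11)(4−12) = 3·(−2)·(−7)·(−8) = −336 ≡ 2, so v_4 = 2^{−1} = 7 (mod 13).
  i = 5 (α = 12): (12−1)(12−6)(12−11)(12−4) = 11·6·1·8 = 528 ≡ 8, so v_5 = 8^{−1} = 5 (mod 13).
  v = [12, 1, 1, 7, 5].
Step 2: syndromes of r = [3, 12, 8, 3, 2] (all sums mod 13).
  S_0 = Σ v_i r_i = 12·3 + 1·12 + 1·8 + 7·3 + 5·2 = 87 ≡ 9.
  S_1 = Σ v_i α_i r_i = 12·1·3 + 1·6·12 + 1·11·8 + 7·4·3 + 5·12·2 = 400 ≡ 10.
  α_i^2 mod 13 = [1, 10, 4, 3, 1].
  S_2 = Σ v_i α_i^2 r_i = 12·1·3 + 1·10·12 + 1·4·8 + 7·3·3 + 5·1·2 = 261 ≡ 1.
  S = (9, 10, 1) ≠ 0, so r is not a codeword (an error is present).
Step 3: locate the error. For a single error e at position i, S_ℓ = v_i·e·α_i^ℓ, so α_err = S_1/S_0.
  S_0^{−1} = 9^{−1} = 3 (mod 13), so α_err = 10·3 = 30 ≡ 4 = α_4. Error position i = 4.
  Consistency check: S_2/S_1 = 1·4 = 4 ≡ 4 = α_err ✓ (single-error assumption holds).
Step 4: error magnitude e = S_0/v_4 = S_0·∏_{j≠4}(α_4 − α_j) = 9·2 = 18 ≡ 5 (mod 13).
Step 5: correct position 4: c_4 = r_4 − e = 3 − 5 ≡ 11 (mod 13). Hence c = [3, 12, 8, 11, 2].
  Check: interpolating c through the α_i gives m(x) = 9 + 7·x (degree < 2) with m(α_i) = c_i for every i, so c is indeed a codeword.


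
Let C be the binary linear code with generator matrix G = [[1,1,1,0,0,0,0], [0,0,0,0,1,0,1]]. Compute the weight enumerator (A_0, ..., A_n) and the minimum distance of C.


Weight distribution: A_0 = 1, A_2 = 1, A_3 = 1, A_5 = 1. Minimum distance d = 2.

Enumerate all 2^2 = 4 messages m ∈ F_2^2.
For each, compute codeword c = mG in F_2^7, then tally its weight.
  m = 00 → c = 0000000, weight = 0.
  m = 10 → c = 1110000, weight = 3.
  m = 01 → c = 0000101, weight = 2.
  m = 11 → c = 1110101, weight = 5.
Tally weights:
  weight 0: 1 codewords.
  weight 2: 1 codewords.
  weight 3: 1 codewords.
  weight 5: 1 codewords.
Minimum distance d = smallest w > 0 with A_w > 0 = 2.
Sanity: Σ A_w = 4 = 2^2 = 4 ✓.


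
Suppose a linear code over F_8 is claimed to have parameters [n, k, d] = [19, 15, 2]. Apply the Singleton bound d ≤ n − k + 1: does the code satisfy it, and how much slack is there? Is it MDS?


Singleton RHS = n − k + 1 = 5, slack = 3, bound satisfied, not MDS.

Singleton bound: d ≤ n − k + 1.
Here n = 19, k = 15, so n − k + 1 = 5.
Given d = 2, check d ≤ 5: YES.
Slack = (n − k + 1) − d = 3.
The code is NOT MDS (slack = 3 > 0).
Description: the claimed parameters are [19, 15, 2]_8; such a code would be non-MDS.


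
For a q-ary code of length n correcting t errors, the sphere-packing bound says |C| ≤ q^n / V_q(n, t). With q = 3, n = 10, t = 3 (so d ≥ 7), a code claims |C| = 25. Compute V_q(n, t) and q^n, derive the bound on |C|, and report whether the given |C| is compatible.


V_q(n, t) = 1161, q^n = 59049, Hamming bound = 50, |C| = 25 ≤ bound (satisfied).

Step 1: Compute V_q(n, t) = Σ_{j=0}^3 C(n, j) (q−1)^j.
  j = 0: C(10,0)·(2)^0 = 1·1 = 1.
  j = 1: C(10,1)·(2)^1 = 10·2 = 20.
  j = 2: C(10,2)·(2)^2 = 45·4 = 180.
  j = 3: C(10,3)·(2)^3 = 120·8 = 960.
  V_q(n, t) = 1 + 20 + 180 + 960 = 1161.
Step 2: q^n = 3^10 = 59049.
Step 3: Hamming bound ⌊q^n / V_q(n,t)⌋ = ⌊59049/1161⌋ = 50.
Step 4: Compare |C| = 25 to 50: satisfied.
The claimed |C| lies below the Hamming bound.


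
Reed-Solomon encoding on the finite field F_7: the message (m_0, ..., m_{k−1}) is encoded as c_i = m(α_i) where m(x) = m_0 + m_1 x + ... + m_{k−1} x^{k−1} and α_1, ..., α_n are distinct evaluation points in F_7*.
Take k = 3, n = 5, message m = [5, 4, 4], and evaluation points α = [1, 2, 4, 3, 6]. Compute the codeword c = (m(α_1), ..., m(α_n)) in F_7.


c = [6, 1, 1, 4, 5]

Message polynomial: m(x) = 5 + 4·x + 4·x^2 (mod 7).
For each evaluation point α_i, compute m(α_i) mod 7:
  α_1 = 1: Horner steps 4 → 1 → 6, so m(1) = 6.
  α_2 = 2: Horner steps 4 → 5 → 1, so m(2) = 1.
  α_3 = 4: Horner steps 4 → 6 → 1, so m(4) = 1.
  α_4 = 3: Horner steps 4 → 2 → 4, so m(3) = 4.
  α_5 = 6: Horner steps 4 → 0 → 5, so m(6) = 5.
Codeword c = [6, 1, 1, 4, 5] ∈ F_7^5.


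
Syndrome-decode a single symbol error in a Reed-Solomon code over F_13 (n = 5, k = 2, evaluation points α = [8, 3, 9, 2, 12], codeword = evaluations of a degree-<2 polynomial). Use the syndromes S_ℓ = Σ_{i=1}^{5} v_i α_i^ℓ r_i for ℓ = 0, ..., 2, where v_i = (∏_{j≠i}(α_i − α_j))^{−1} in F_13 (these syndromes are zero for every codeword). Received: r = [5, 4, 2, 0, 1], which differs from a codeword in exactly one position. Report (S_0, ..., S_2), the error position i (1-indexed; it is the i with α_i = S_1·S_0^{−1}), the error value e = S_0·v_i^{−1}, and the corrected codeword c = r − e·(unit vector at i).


S = (11, 10, 2), error at position 1, error magnitude e = 7, c = [11, 4, 2, 0, 1].

Step 1: column multipliers v_i = (∏_{j≠i}(α_i − α_j))^{−1} mod 13.
  i = 1 (α = 8): (8−3)(8−9)(8−2)(8−12) = 5·(−1)·6·(−4) = 120 ≡ 3, so v_1 = 3^{−1} = 9 (mod 13).
  i = 2 (α = 3): (3−8)(3−9)(3−2)(3−12) = (−5)·(−6)·1·(−9) = −270 ≡ 3, so v_2 = 3^{−1} = 9 (mod 13).
  i = 3 (α = 9): (9−8)(9−3)(9−2)(9−12) = 1·6·7·(−3) = −126 ≡ 4, so v_3 = 4^{−1} = 10 (mod 13).
  i = 4 (α = 2): (2−8)(2−3)(2−9)(2−12) = (−6)·(−1)·(−7)·(−10) = 420 ≡ 4, so v_4 = 4^{−1} = 10 (mod 13).
  i = 5 (α = 12): (12−8)(12−3)(12−9)(12−2) = 4·9·3·10 = 1080 ≡ 1, so v_5 = 1^{−1} = 1 (mod 13).
  v = [9, 9, 10, 10, 1].
Step 2: syndromes of r = [5, 4, 2, 0, 1] (all sums mod 13).
  S_0 = Σ v_i r_i = 9·5 + 9·4 + 10·2 + 10·0 + 1·1 = 102 ≡ 11.
  S_1 = Σ v_i α_i r_i = 9·8·5 + 9·3·4 + 10·9·2 + 10·2·0 + 1·12·1 = 660 ≡ 10.
  α_i^2 mod 13 = [12, 9, 3, 4, 1].
  S_2 = Σ v_i α_i^2 r_i = 9·12·5 + 9·9·4 + 10·3·2 + 10·4·0 + 1·1·1 = 925 ≡ 2.
  S = (11, 10, 2) ≠ 0, so r is not a codeword (an error is present).
Step 3: locate the error. For a single error e at position i, S_ℓ = v_i·e·α_i^ℓ, so α_err = S_1/S_0.
  S_0^{−1} = 11^{−1} = 6 (mod 13), so α_err = 10·6 = 60 ≡ 8 = α_1. Error position i = 1.
  Consistency check: S_2/S_1 = 2·4 = 8 ≡ 8 = α_err ✓ (single-error assumption holds).
Step 4: error magnitude e = S_0/v_1 = S_0·∏_{j≠1}(α_1 − α_j) = 11·3 = 33 ≡ 7 (mod 13).
Step 5: correct position 1: c_1 = r_1 − e = 5 − 7 ≡ 11 (mod 13). Hence c = [11, 4, 2, 0, 1].
  Check: interpolating c through the α_i gives m(x) = 5 + 4·x (degree < 2) with m(α_i) = c_i for every i, so c is indeed a codeword.


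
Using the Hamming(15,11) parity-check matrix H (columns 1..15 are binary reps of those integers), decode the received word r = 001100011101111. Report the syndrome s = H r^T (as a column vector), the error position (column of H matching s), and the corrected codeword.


s = (1, 1, 0, 0)^T, error position = 12, corrected codeword c = 001100011100111

Compute s = H r^T mod 2 one row at a time:
  s_1 = 1 + 1 + 1 + 0 + 1 + 1 + 1 + 1 = 7 ≡ 1 (mod 2).
  s_2 = 1 + 0 + 0 + 0 + 1 + 1 + 1 + 1 = 5 ≡ 1 (mod 2).
  s_3 = 0 + 1 + 0 + 0 + 1 + 0 + 1 + 1 = 4 ≡ 0 (mod 2).
  s_4 = 0 + 1 + 0 + 0 + 1 + 0 + 1 + 1 = 4 ≡ 0 (mod 2).
s = (1, 1, 0, 0)^T — this equals column 12 of H (binary 1100), so error is at position 12.
Correct: flip bit 12 of r = 001100011101111 to get c = 001100011100111.


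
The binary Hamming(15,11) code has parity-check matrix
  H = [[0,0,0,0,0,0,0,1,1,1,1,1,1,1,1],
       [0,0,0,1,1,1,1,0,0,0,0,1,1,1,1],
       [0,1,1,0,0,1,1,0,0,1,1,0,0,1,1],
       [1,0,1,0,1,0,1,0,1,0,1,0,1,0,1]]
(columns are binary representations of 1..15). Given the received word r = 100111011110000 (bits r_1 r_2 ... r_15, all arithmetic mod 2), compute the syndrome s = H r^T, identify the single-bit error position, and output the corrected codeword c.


s = (0, 1, 1, 0)^T, error position = 6, corrected codeword c = 100110011110000

Compute s = H r^T mod 2 one row at a time:
  s_1 = 1 + 1 + 1 + 1 + 0 + 0 + 0 + 0 = 4 ≡ 0 (mod 2).
  s_2 = 1 + 1 + 1 + 0 + 0 + 0 + 0 + 0 = 3 ≡ 1 (mod 2).
  s_3 = 0 + 0 + 1 + 0 + 1 + 1 + 0 + 0 = 3 ≡ 1 (mod 2).
  s_4 = 1 + 0 + 1 + 0 + 1 + 1 + 0 + 0 = 4 ≡ 0 (mod 2).
s = (0, 1, 1, 0)^T — this equals column 6 of H (binary 0110), so error is at position 6.
Correct: flip bit 6 of r = 100111011110000 to get c = 100110011110000.


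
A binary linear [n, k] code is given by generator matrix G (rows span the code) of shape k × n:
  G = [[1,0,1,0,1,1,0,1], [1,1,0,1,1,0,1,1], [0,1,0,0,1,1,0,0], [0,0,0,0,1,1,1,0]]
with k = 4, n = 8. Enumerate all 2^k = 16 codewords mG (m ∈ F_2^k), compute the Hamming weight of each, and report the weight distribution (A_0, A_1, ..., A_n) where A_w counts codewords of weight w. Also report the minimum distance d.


Weight distribution: A_0 = 1, A_2 = 1, A_3 = 3, A_4 = 5, A_5 = 4, A_6 = 1, A_7 = 1. Minimum distance d = 2.

Enumerate all 2^4 = 16 messages m ∈ F_2^4.
For each, compute codeword c = mG in F_2^8, then tally its weight.
  m = 0000 → c = 00000000, weight = 0.
  m = 1000 → c = 10101101, weight = 5.
  m = 0100 → c = 11011011, weight = 6.
  m = 1100 → c = 01110110, weight = 5.
  m = 0010 → c = 01001100, weight = 3.
  m = 1010 → c = 11100001, weight = 4.
  m = 0110 → c = 10010111, weight = 5.
  m = 1110 → c = 00111010, weight = 4.
  m = 0001 → c = 00001110, weight = 3.
  m = 1001 → c = 10100011, weight = 4.
  m = 0101 → c = 11010101, weight = 5.
  m = 1101 → c = 01111000, weight = 4.
  m = 0011 → c = 01000010, weight = 2.
  m = 1011 → c = 11101111, weight = 7.
  m = 0111 → c = 10011001, weight = 4.
  m = 1111 → c = 00110100, weight = 3.
Tally weights:
  weight 0: 1 codewords.
  weight 2: 1 codewords.
  weight 3: 3 codewords.
  weight 4: 5 codewords.
  weight 5: 4 codewords.
  weight 6: 1 codewords.
  weight 7: 1 codewords.
Minimum distance d = smallest w > 0 with A_w > 0 = 2.
Sanity: Σ A_w = 16 = 2^4 = 16 ✓.


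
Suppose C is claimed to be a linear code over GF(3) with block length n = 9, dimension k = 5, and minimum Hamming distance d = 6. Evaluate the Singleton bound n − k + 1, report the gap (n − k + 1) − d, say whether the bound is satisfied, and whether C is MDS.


Singleton RHS = n − k + 1 = 5, slack = -1, bound violated (no such code; not MDS).

Singleton bound: d ≤ n − k + 1.
Here n = 9, k = 5, so n − k + 1 = 5.
Given d = 6, check d ≤ 5: NO.
Slack = (n − k + 1) − d = -1.
The slack is negative: d = 6 exceeds n − k + 1 = 5 by 1, so the Singleton bound is violated and no linear [9, 5, 6]_3 code can exist. In particular it is not MDS (MDS requires d = n − k + 1 exactly).
Description: the claimed parameters are [9, 5, 6]_3; such a code would be impossible (violates the Singleton bound).


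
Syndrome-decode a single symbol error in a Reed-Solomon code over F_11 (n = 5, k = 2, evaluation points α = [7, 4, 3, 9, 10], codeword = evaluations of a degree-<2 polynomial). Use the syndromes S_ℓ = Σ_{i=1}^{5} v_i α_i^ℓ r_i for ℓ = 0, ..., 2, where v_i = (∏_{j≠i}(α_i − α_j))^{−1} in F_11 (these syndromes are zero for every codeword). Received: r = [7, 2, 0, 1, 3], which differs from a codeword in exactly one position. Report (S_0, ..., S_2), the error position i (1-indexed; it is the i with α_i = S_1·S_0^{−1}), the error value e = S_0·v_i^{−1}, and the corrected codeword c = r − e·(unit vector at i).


S = (9, 8, 1), error at position 1, error magnitude e = 10, c = [8, 2, 0, 1, 3].

Step 1: column multipliers v_i = (∏_{j≠i}(α_i − α_j))^{−1} mod 11.
  i = 1 (α = 7): (7−4)(7−3)(7−9)(7−10) = 3·4·(−2)·(−3) = 72 ≡ 6, so v_1 = 6^{−1} = 2 (mod 11).
  i = 2 (α = 4): (4−7)(4−3)(4−9)(4−10) = (−3)·1·(−5)·(−6) = −90 ≡ 9, so v_2 = 9^{−1} = 5 (mod 11).
  i = 3 (α = 3): (3−7)(3−4)(3−9)(3−10) = (−4)·(−1)·(−6)·(−7) = 168 ≡ 3, so v_3 = 3^{−1} = 4 (mod 11).
  i = 4 (α = 9): (9−7)(9−4)(9−3)(9−10) = 2·5·6·(−1) = −60 ≡ 6, so v_4 = 6^{−1} = 2 (mod 11).
  i = 5 (α = 10): (10−7)(10−4)(10−3)(10−9) = 3·6·7·1 = 126 ≡ 5, so v_5 = 5^{−1} = 9 (mod 11).
  v = [2, 5, 4, 2, 9].
Step 2: syndromes of r = [7, 2, 0, 1, 3] (all sums mod 11).
  S_0 = Σ v_i r_i = 2·7 + 5·2 + 4·0 + 2·1 + 9·3 = 53 ≡ 9.
  S_1 = Σ v_i α_i r_i = 2·7·7 + 5·4·2 + 4·3·0 + 2·9·1 + 9·10·3 = 426 ≡ 8.
  α_i^2 mod 11 = [5, 5, 9, 4, 1].
  S_2 = Σ v_i α_i^2 r_i = 2·5·7 + 5·5·2 + 4·9·0 + 2·4·1 + 9·1·3 = 155 ≡ 1.
  S = (9, 8, 1) ≠ 0, so r is not a codeword (an error is present).
Step 3: locate the error. For a single error e at position i, S_ℓ = v_i·e·α_i^ℓ, so α_err = S_1/S_0.
  S_0^{−1} = 9^{−1} = 5 (mod 11), so α_err = 8·5 = 40 ≡ 7 = α_1. Error position i = 1.
  Consistency check: S_2/S_1 = 1·7 = 7 ≡ 7 = α_err ✓ (single-error assumption holds).
Step 4: error magnitude e = S_0/v_1 = S_0·∏_{j≠1}(α_1 − α_j) = 9·6 = 54 ≡ 10 (mod 11).
Step 5: correct position 1: c_1 = r_1 − e = 7 − 10 ≡ 8 (mod 11). Hence c = [8, 2, 0, 1, 3].
  Check: interpolating c through the α_i gives m(x) = 5 + 2·x (degree < 2) with m(α_i) = c_i for every i, so c is indeed a codeword.


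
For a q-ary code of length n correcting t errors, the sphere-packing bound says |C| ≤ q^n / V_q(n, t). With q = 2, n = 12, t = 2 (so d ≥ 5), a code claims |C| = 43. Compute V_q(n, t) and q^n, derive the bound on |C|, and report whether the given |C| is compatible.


V_q(n, t) = 79, q^n = 4096, Hamming bound = 51, |C| = 43 ≤ bound (satisfied).

Step 1: Compute V_q(n, t) = Σ_{j=0}^2 C(n, j) (q−1)^j.
  j = 0: C(12,0)·(1)^0 = 1·1 = 1.
  j = 1: C(12,1)·(1)^1 = 12·1 = 12.
  j = 2: C(12,2)·(1)^2 = 66·1 = 66.
  V_q(n, t) = 1 + 12 + 66 = 79.
Step 2: q^n = 2^12 = 4096.
Step 3: Hamming bound ⌊q^n / V_q(n,t)⌋ = ⌊4096/79⌋ = 51.
Step 4: Compare |C| = 43 to 51: satisfied.
The claimed |C| lies below the Hamming bound.


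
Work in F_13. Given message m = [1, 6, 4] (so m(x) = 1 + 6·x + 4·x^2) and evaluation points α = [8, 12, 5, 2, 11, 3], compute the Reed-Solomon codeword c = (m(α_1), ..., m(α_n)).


c = [6, 12, 1, 3, 5, 3]

Message polynomial: m(x) = 1 + 6·x + 4·x^2 (mod 13).
For each evaluation point α_i, compute m(α_i) mod 13:
  α_1 = 8: Horner steps 4 → 12 → 6, so m(8) = 6.
  α_2 = 12: Horner steps 4 → 2 → 12, so m(12) = 12.
  α_3 = 5: Horner steps 4 → 0 → 1, so m(5) = 1.
  α_4 = 2: Horner steps 4 → 1 → 3, so m(2) = 3.
  α_5 = 11: Horner steps 4 → 11 → 5, so m(11) = 5.
  α_6 = 3: Horner steps 4 → 5 → 3, so m(3) = 3.
Codeword c = [6, 12, 1, 3, 5, 3] ∈ F_13^6.


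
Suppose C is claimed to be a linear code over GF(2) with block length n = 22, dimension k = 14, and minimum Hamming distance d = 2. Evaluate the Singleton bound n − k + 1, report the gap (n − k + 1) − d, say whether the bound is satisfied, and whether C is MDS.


Singleton RHS = n − k + 1 = 9, slack = 7, bound satisfied, not MDS.

Singleton bound: d ≤ n − k + 1.
Here n = 22, k = 14, so n − k + 1 = 9.
Given d = 2, check d ≤ 9: YES.
Slack = (n − k + 1) − d = 7.
The code is NOT MDS (slack = 7 > 0).
Description: the claimed parameters are [22, 14, 2]_2; such a code would be non-MDS.


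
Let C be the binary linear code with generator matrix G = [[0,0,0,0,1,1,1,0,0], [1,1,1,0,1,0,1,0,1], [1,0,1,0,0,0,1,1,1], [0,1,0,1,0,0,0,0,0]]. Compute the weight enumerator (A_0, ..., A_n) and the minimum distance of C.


Weight distribution: A_0 = 1, A_2 = 1, A_3 = 3, A_4 = 2, A_5 = 4, A_6 = 3, A_7 = 1, A_8 = 1. Minimum distance d = 2.

Enumerate all 2^4 = 16 messages m ∈ F_2^4.
For each, compute codeword c = mG in F_2^9, then tally its weight.
  m = 0000 → c = 000000000, weight = 0.
  m = 1000 → c = 000011100, weight = 3.
  m = 0100 → c = 111010101, weight = 6.
  m = 1100 → c = 111001001, weight = 5.
  m = 0010 → c = 101000111, weight = 5.
  m = 1010 → c = 101011011, weight = 6.
  m = 0110 → c = 010010010, weight = 3.
  m = 1110 → c = 010001110, weight = 4.
  m = 0001 → c = 010100000, weight = 2.
  m = 1001 → c = 010111100, weight = 5.
  m = 0101 → c = 101110101, weight = 6.
  m = 1101 → c = 101101001, weight = 5.
  m = 0011 → c = 111100111, weight = 7.
  m = 1011 → c = 111111011, weight = 8.
  m = 0111 → c = 000110010, weight = 3.
  m = 1111 → c = 000101110, weight = 4.
Tally weights:
  weight 0: 1 codewords.
  weight 2: 1 codewords.
  weight 3: 3 codewords.
  weight 4: 2 codewords.
  weight 5: 4 codewords.
  weight 6: 3 codewords.
  weight 7: 1 codewords.
  weight 8: 1 codewords.
Minimum distance d = smallest w > 0 with A_w > 0 = 2.
Sanity: Σ A_w = 16 = 2^4 = 16 ✓.


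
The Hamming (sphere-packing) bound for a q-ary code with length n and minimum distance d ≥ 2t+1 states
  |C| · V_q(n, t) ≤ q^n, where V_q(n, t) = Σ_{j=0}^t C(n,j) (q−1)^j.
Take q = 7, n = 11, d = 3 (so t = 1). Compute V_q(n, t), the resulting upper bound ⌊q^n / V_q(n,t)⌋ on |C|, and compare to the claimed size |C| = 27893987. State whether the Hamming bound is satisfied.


V_q(n, t) = 67, q^n = 1977326743, Hamming bound = 29512339, |C| = 27893987 ≤ bound (satisfied).

Step 1: Compute V_q(n, t) = Σ_{j=0}^1 C(n, j) (q−1)^j.
  j = 0: C(11,0)·(6)^0 = 1·1 = 1.
  j = 1: C(11,1)·(6)^1 = 11·6 = 66.
  V_q(n, t) = 1 + 66 = 67.
Step 2: q^n = 7^11 = 1977326743.
Step 3: Hamming bound ⌊q^n / V_q(n,t)⌋ = ⌊1977326743/67⌋ = 29512339.
Step 4: Compare |C| = 27893987 to 29512339: satisfied.
The claimed |C| lies below the Hamming bound.


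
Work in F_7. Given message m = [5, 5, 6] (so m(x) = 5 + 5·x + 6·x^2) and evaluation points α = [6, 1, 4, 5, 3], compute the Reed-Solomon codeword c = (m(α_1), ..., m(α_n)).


c = [6, 2, 2, 5, 4]

Message polynomial: m(x) = 5 + 5·x + 6·x^2 (mod 7).
For each evaluation point α_i, compute m(α_i) mod 7:
  α_1 = 6: Horner steps 6 → 6 → 6, so m(6) = 6.
  α_2 = 1: Horner steps 6 → 4 → 2, so m(1) = 2.
  α_3 = 4: Horner steps 6 → 1 → 2, so m(4) = 2.
  α_4 = 5: Horner steps 6 → 0 → 5, so m(5) = 5.
  α_5 = 3: Horner steps 6 → 2 → 4, so m(3) = 4.
Codeword c = [6, 2, 2, 5, 4] ∈ F_7^5.


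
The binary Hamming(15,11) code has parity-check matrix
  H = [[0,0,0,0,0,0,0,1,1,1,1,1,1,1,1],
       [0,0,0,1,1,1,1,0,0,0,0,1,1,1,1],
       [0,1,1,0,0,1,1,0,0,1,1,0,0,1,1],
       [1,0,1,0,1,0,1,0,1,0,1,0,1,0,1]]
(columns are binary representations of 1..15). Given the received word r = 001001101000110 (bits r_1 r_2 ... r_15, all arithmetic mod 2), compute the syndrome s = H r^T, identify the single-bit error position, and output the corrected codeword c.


s = (1, 0, 0, 0)^T, error position = 8, corrected codeword c = 001001111000110

Compute s = H r^T mod 2 one row at a time:
  s_1 = 0 + 1 + 0 + 0 + 0 + 1 + 1 + 0 = 3 ≡ 1 (mod 2).
  s_2 = 0 + 0 + 1 + 1 + 0 + 1 + 1 + 0 = 4 ≡ 0 (mod 2).
  s_3 = 0 + 1 + 1 + 1 + 0 + 0 + 1 + 0 = 4 ≡ 0 (mod 2).
  s_4 = 0 + 1 + 0 + 1 + 1 + 0 + 1 + 0 = 4 ≡ 0 (mod 2).
s = (1, 0, 0, 0)^T — this equals column 8 of H (binary 1000), so error is at position 8.
Correct: flip bit 8 of r = 001001101000110 to get c = 001001111000110.


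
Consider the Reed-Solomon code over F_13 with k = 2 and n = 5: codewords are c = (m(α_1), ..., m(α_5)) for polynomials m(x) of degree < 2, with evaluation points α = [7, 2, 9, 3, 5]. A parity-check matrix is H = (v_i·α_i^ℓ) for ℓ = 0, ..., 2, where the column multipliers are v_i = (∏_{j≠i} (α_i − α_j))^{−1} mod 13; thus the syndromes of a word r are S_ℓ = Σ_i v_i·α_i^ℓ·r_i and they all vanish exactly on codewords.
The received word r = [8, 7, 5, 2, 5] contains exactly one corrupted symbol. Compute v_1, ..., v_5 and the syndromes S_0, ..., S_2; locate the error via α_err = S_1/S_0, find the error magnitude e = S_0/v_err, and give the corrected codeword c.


S = (3, 1, 9), error at position 3, error magnitude e = 7, c = [8, 7, 11, 2, 5].

Step 1: column multipliers v_i = (∏_{j≠i}(α_i − α_j))^{−1} mod 13.
  i = 1 (α = 7): (7−2)(7−9)(7−3)(7−5) = 5·(−2)·4·2 = −80 ≡ 11, so v_1 = 11^{−1} = 6 (mod 13).
  i = 2 (α = 2): (2−7)(2−9)(2−3)(2−5) = (−5)·(−7)·(−1)·(−3) = 105 ≡ 1, so v_2 = 1^{−1} = 1 (mod 13).
  i = 3 (α = 9): (9−7)(9−2)(9−3)(9−5) = 2·7·6·4 = 336 ≡ 11, so v_3 = 11^{−1} = 6 (mod 13).
  i = 4 (α = 3): (3−7)(3−2)(3−9)(3−5) = (−4)·1·(−6)·(−2) = −48 ≡ 4, so v_4 = 4^{−1} = 10 (mod 13).
  i = 5 (α = 5): (5−7)(5−2)(5−9)(5−3) = (−2)·3·(−4)·2 = 48 ≡ 9, so v_5 = 9^{−1} = 3 (mod 13).
  v = [6, 1, 6, 10, 3].
Step 2: syndromes of r = [8, 7, 5, 2, 5] (all sums mod 13).
  S_0 = Σ v_i r_i = 6·8 + 1·7 + 6·5 + 10·2 + 3·5 = 120 ≡ 3.
  S_1 = Σ v_i α_i r_i = 6·7·8 + 1·2·7 + 6·9·5 + 10·3·2 + 3·5·5 = 755 ≡ 1.
  α_i^2 mod 13 = [10, 4, 3, 9, 12].
  S_2 = Σ v_i α_i^2 r_i = 6·10·8 + 1·4·7 + 6·3·5 + 10·9·2 + 3·12·5 = 958 ≡ 9.
  S = (3, 1, 9) ≠ 0, so r is not a codeword (an error is present).
Step 3: locate the error. For a single error e at position i, S_ℓ = v_i·e·α_i^ℓ, so α_err = S_1/S_0.
  S_0^{−1} = 3^{−1} = 9 (mod 13), so α_err = 1·9 = 9 ≡ 9 = α_3. Error position i = 3.
  Consistency check: S_2/S_1 = 9·1 = 9 ≡ 9 = α_err ✓ (single-error assumption holds).
Step 4: error magnitude e = S_0/v_3 = S_0·∏_{j≠3}(α_3 − α_j) = 3·11 = 33 ≡ 7 (mod 13).
Step 5: correct position 3: c_3 = r_3 − e = 5 − 7 ≡ 11 (mod 13). Hence c = [8, 7, 11, 2, 5].
  Check: interpolating c through the α_i gives m(x) = 4 + 8·x (degree < 2) with m(α_i) = c_i for every i, so c is indeed a codeword.


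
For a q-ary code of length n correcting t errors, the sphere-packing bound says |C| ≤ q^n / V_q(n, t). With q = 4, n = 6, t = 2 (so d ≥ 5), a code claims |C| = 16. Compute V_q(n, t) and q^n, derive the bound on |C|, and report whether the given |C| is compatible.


V_q(n, t) = 154, q^n = 4096, Hamming bound = 26, |C| = 16 ≤ bound (satisfied).

Step 1: Compute V_q(n, t) = Σ_{j=0}^2 C(n, j) (q−1)^j.
  j = 0: C(6,0)·(3)^0 = 1·1 = 1.
  j = 1: C(6,1)·(3)^1 = 6·3 = 18.
  j = 2: C(6,2)·(3)^2 = 15·9 = 135.
  V_q(n, t) = 1 + 18 + 135 = 154.
Step 2: q^n = 4^6 = 4096.
Step 3: Hamming bound ⌊q^n / V_q(n,t)⌋ = ⌊4096/154⌋ = 26.
Step 4: Compare |C| = 16 to 26: satisfied.
The claimed |C| lies below the Hamming bound.


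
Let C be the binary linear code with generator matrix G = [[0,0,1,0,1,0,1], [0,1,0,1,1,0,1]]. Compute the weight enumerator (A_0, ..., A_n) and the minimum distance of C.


Weight distribution: A_0 = 1, A_3 = 2, A_4 = 1. Minimum distance d = 3.

Enumerate all 2^2 = 4 messages m ∈ F_2^2.
For each, compute codeword c = mG in F_2^7, then tally its weight.
  m = 00 → c = 0000000, weight = 0.
  m = 10 → c = 0010101, weight = 3.
  m = 01 → c = 0101101, weight = 4.
  m = 11 → c = 0111000, weight = 3.
Tally weights:
  weight 0: 1 codewords.
  weight 3: 2 codewords.
  weight 4: 1 codewords.
Minimum distance d = smallest w > 0 with A_w > 0 = 3.
Sanity: Σ A_w = 4 = 2^2 = 4 ✓.


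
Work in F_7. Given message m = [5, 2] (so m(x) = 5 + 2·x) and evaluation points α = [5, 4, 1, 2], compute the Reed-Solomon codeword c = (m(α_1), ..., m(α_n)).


c = [1, 6, 0, 2]

Message polynomial: m(x) = 5 + 2·x (mod 7).
For each evaluation point α_i, compute m(α_i) mod 7:
  α_1 = 5: Horner steps 2 → 1, so m(5) = 1.
  α_2 = 4: Horner steps 2 → 6, so m(4) = 6.
  α_3 = 1: Horner steps 2 → 0, so m(1) = 0.
  α_4 = 2: Horner steps 2 → 2, so m(2) = 2.
Codeword c = [1, 6, 0, 2] ∈ F_7^4.


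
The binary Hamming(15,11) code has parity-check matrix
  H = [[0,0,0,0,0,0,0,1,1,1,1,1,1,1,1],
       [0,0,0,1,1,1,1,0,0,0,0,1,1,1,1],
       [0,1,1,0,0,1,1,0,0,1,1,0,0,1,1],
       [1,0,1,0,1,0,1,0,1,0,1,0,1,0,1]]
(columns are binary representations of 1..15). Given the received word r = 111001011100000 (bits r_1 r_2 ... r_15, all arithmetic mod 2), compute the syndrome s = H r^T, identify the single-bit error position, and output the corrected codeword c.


s = (1, 1, 0, 1)^T, error position = 13, corrected codeword c = 111001011100100

Compute s = H r^T mod 2 one row at a time:
  s_1 = 1 + 1 + 1 + 0 + 0 + 0 + 0 + 0 = 3 ≡ 1 (mod 2).
  s_2 = 0 + 0 + 1 + 0 + 0 + 0 + 0 + 0 = 1 ≡ 1 (mod 2).
  s_3 = 1 + 1 + 1 + 0 + 1 + 0 + 0 + 0 = 4 ≡ 0 (mod 2).
  s_4 = 1 + 1 + 0 + 0 + 1 + 0 + 0 + 0 = 3 ≡ 1 (mod 2).
s = (1, 1, 0, 1)^T — this equals column 13 of H (binary 1101), so error is at position 13.
Correct: flip bit 13 of r = 111001011100000 to get c = 111001011100100.


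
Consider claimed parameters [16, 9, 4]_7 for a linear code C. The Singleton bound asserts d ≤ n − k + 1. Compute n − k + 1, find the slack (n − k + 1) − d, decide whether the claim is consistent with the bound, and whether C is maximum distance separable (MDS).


Singleton RHS = n − k + 1 = 8, slack = 4, bound satisfied, not MDS.

Singleton bound: d ≤ n − k + 1.
Here n = 16, k = 9, so n − k + 1 = 8.
Given d = 4, check d ≤ 8: YES.
Slack = (n − k + 1) − d = 4.
The code is NOT MDS (slack = 4 > 0).
Description: the claimed parameters are [16, 9, 4]_7; such a code would be non-MDS.


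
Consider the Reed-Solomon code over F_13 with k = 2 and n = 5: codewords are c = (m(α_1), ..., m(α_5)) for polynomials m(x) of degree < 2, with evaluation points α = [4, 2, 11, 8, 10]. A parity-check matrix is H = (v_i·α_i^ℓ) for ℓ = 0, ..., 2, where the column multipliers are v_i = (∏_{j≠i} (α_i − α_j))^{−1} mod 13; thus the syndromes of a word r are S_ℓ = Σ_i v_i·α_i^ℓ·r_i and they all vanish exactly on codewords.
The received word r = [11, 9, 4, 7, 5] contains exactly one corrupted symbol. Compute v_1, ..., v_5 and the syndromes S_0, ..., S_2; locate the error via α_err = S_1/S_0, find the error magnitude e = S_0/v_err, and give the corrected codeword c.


S = (8, 3, 6), error at position 2, error magnitude e = 9, c = [11, 0, 4, 7, 5].

Step 1: column multipliers v_i = (∏_{j≠i}(α_i − α_j))^{−1} mod 13.
  i = 1 (α = 4): (4−2)(4−11)(4−8)(4−10) = 2·(−7)·(−4)·(−6) = −336 ≡ 2, so v_1 = 2^{−1} = 7 (mod 13).
  i = 2 (α = 2): (2−4)(2−11)(2−8)(2−10) = (−2)·(−9)·(−6)·(−8) = 864 ≡ 6, so v_2 = 6^{−1} = 11 (mod 13).
  i = 3 (α = 11): (11−4)(11−2)(11−8)(11−10) = 7·9·3·1 = 189 ≡ 7, so v_3 = 7^{−1} = 2 (mod 13).
  i = 4 (α = 8): (8−4)(8−2)(8−11)(8−10) = 4·6·(−3)·(−2) = 144 ≡ 1, so v_4 = 1^{−1} = 1 (mod 13).
  i = 5 (α = 10): (10−4)(10−2)(10−11)(10−8) = 6·8·(−1)·2 = −96 ≡ 8, so v_5 = 8^{−1} = 5 (mod 13).
  v = [7, 11, 2, 1, 5].
Step 2: syndromes of r = [11, 9, 4, 7, 5] (all sums mod 13).
  S_0 = Σ v_i r_i = 7·11 + 11·9 + 2·4 + 1·7 + 5·5 = 216 ≡ 8.
  S_1 = Σ v_i α_i r_i = 7·4·11 + 11·2·9 + 2·11·4 + 1·8·7 + 5·10·5 = 900 ≡ 3.
  α_i^2 mod 13 = [3, 4, 4, 12, 9].
  S_2 = Σ v_i α_i^2 r_i = 7·3·11 + 11·4·9 + 2·4·4 + 1·12·7 + 5·9·5 = 968 ≡ 6.
  S = (8, 3, 6) ≠ 0, so r is not a codeword (an error is present).
Step 3: locate the error. For a single error e at position i, S_ℓ = v_i·e·α_i^ℓ, so α_err = S_1/S_0.
  S_0^{−1} = 8^{−1} = 5 (mod 13), so α_err = 3·5 = 15 ≡ 2 = α_2. Error position i = 2.
  Consistency check: S_2/S_1 = 6·9 = 54 ≡ 2 = α_err ✓ (single-error assumption holds).
Step 4: error magnitude e = S_0/v_2 = S_0·∏_{j≠2}(α_2 − α_j) = 8·6 = 48 ≡ 9 (mod 13).
Step 5: correct position 2: c_2 = r_2 − e = 9 − 9 ≡ 0 (mod 13). Hence c = [11, 0, 4, 7, 5].
  Check: interpolating c through the α_i gives m(x) = 2 + 12·x (degree < 2) with m(α_i) = c_i for every i, so c is indeed a codeword.


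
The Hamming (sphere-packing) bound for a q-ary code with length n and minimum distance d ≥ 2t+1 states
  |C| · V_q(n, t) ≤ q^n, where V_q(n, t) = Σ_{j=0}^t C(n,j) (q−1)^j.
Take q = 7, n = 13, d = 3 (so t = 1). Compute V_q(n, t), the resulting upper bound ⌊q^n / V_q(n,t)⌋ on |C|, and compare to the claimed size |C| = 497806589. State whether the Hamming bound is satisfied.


V_q(n, t) = 79, q^n = 96889010407, Hamming bound = 1226443169, |C| = 497806589 ≤ bound (satisfied).

Step 1: Compute V_q(n, t) = Σ_{j=0}^1 C(n, j) (q−1)^j.
  j = 0: C(13,0)·(6)^0 = 1·1 = 1.
  j = 1: C(13,1)·(6)^1 = 13·6 = 78.
  V_q(n, t) = 1 + 78 = 79.
Step 2: q^n = 7^13 = 96889010407.
Step 3: Hamming bound ⌊q^n / V_q(n,t)⌋ = ⌊96889010407/79⌋ = 1226443169.
Step 4: Compare |C| = 497806589 to 1226443169: satisfied.
The claimed |C| lies below the Hamming bound.


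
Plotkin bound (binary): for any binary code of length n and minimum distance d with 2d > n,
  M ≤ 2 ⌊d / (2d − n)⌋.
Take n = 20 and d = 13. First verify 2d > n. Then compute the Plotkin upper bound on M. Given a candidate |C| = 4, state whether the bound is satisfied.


Plotkin bound M ≤ 4; given |C| = 4 ≤ bound (satisfied).

Check applicability: 2d = 26, n = 20.
2d − n = 6 > 0, so Plotkin applies.
Compute d/(2d−n) = 13/6 ≈ 2.1667.
⌊d/(2d−n)⌋ = 2.
Plotkin bound: M ≤ 2·2 = 4.
Given |C| = 4, check: satisfied.
This |C| is at the Plotkin bound.


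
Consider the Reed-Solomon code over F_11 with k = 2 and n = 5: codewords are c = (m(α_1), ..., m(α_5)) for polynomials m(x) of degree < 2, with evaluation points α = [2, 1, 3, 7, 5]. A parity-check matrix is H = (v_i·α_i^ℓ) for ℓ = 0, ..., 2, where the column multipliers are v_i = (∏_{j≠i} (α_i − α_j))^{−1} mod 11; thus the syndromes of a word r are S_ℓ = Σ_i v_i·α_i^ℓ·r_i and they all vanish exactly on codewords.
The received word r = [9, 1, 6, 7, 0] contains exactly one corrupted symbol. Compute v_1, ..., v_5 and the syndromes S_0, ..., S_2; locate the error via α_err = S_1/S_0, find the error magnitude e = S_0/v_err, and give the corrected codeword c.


S = (10, 4, 6), error at position 4, error magnitude e = 2, c = [9, 1, 6, 5, 0].

Step 1: column multipliers v_i = (∏_{j≠i}(α_i − α_j))^{−1} mod 11.
  i = 1 (α = 2): (2−1)(2−3)(2−7)(2−5) = 1·(−1)·(−5)·(−3) = −15 ≡ 7, so v_1 = 7^{−1} = 8 (mod 11).
  i = 2 (α = 1): (1−2)(1−3)(1−7)(1−5) = (−1)·(−2)·(−6)·(−4) = 48 ≡ 4, so v_2 = 4^{−1} = 3 (mod 11).
  i = 3 (α = 3): (3−2)(3−1)(3−7)(3−5) = 1·2·(−4)·(−2) = 16 ≡ 5, so v_3 = 5^{−1} = 9 (mod 11).
  i = 4 (α = 7): (7−2)(7−1)(7−3)(7−5) = 5·6·4·2 = 240 ≡ 9, so v_4 = 9^{−1} = 5 (mod 11).
  i = 5 (α = 5): (5−2)(5−1)(5−3)(5−7) = 3·4·2·(−2) = −48 ≡ 7, so v_5 = 7^{−1} = 8 (mod 11).
  v = [8, 3, 9, 5, 8].
Step 2: syndromes of r = [9, 1, 6, 7, 0] (all sums mod 11).
  S_0 = Σ v_i r_i = 8·9 + 3·1 + 9·6 + 5·7 + 8·0 = 164 ≡ 10.
  S_1 = Σ v_i α_i r_i = 8·2·9 + 3·1·1 + 9·3·6 + 5·7·7 + 8·5·0 = 554 ≡ 4.
  α_i^2 mod 11 = [4, 1, 9, 5, 3].
  S_2 = Σ v_i α_i^2 r_i = 8·4·9 + 3·1·1 + 9·9·6 + 5·5·7 + 8·3·0 = 952 ≡ 6.
  S = (10, 4, 6) ≠ 0, so r is not a codeword (an error is present).
Step 3: locate the error. For a single error e at position i, S_ℓ = v_i·e·α_i^ℓ, so α_err = S_1/S_0.
  S_0^{−1} = 10^{−1} = 10 (mod 11), so α_err = 4·10 = 40 ≡ 7 = α_4. Error position i = 4.
  Consistency check: S_2/S_1 = 6·3 = 18 ≡ 7 = α_err ✓ (single-error assumption holds).
Step 4: error magnitude e = S_0/v_4 = S_0·∏_{j≠4}(α_4 − α_j) = 10·9 = 90 ≡ 2 (mod 11).
Step 5: correct position 4: c_4 = r_4 − e = 7 − 2 ≡ 5 (mod 11). Hence c = [9, 1, 6, 5, 0].
  Check: interpolating c through the α_i gives m(x) = 4 + 8·x (degree < 2) with m(α_i) = c_i for every i, so c is indeed a codeword.


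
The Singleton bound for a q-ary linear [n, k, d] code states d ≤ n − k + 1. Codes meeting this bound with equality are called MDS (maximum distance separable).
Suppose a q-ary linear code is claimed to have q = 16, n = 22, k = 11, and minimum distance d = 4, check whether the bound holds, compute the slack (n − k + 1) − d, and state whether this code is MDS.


Singleton RHS = n − k + 1 = 12, slack = 8, bound satisfied, not MDS.

Singleton bound: d ≤ n − k + 1.
Here n = 22, k = 11, so n − k + 1 = 12.
Given d = 4, check d ≤ 12: YES.
Slack = (n − k + 1) − d = 8.
The code is NOT MDS (slack = 8 > 0).
Description: the claimed parameters are [22, 11, 4]_16; such a code would be non-MDS.
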